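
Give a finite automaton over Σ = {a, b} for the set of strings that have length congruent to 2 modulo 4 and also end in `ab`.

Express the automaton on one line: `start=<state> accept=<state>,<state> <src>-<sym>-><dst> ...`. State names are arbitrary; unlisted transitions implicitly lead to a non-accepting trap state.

start=S0 accept=S4 S0-a->S1 S0-b->S2 S1-a->S3 S1-b->S4 S2-a->S3 S2-b->S3 S3-a->S5 S3-b->S5 S4-a->S5 S4-b->S5 S5-a->S0 S5-b->S0

Handle the two conditions separately and then intersect. One (4 states) tracks the input length modulo 4; the other (3 states) tracks how much of the suffix `ab` has currently been matched. Each combined state is a pair, one component from each; accept when both components accept. Minimizing collapses redundant product states.
A 6-state machine:
        a   b  
>  S0   S1  S2 
   S1   S3  S4 
   S2   S3  S3 
   S3   S5  S5 
 * S4   S5  S5 
   S5   S0  S0 
(> = start, * = accepting)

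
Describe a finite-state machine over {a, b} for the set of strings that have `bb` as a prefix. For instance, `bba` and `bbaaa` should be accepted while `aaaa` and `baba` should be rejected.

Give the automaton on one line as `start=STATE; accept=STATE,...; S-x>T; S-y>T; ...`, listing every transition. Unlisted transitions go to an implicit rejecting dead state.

start=q0; accept=q2; q0-a>q3; q0-b>q1; q1-a>q3; q1-b>q2; q2-a>q2; q2-b>q2; q3-a>q3; q3-b>q3

Check the first 2 symbols one by one: q0 through q1 record how many have matched `bb` so far; any wrong symbol goes to the dead state q3. After all 2 match we enter the accepting sink q2.
4 states suffice.
        a   b  
>  q0   q3  q1 
   q1   q3  q2 
 * q2   q2  q2 
   q3   q3  q3 
(> = start, * = accepting)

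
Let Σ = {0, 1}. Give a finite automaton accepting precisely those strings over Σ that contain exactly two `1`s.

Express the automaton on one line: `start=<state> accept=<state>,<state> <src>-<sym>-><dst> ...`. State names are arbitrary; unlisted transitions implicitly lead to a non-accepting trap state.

start=S0 accept=S2 S0-0->S0 S0-1->S1 S1-0->S1 S1-1->S2 S2-0->S2 S2-1->S3 S3-0->S3 S3-1->S3

Only the number of `1`s matters, and only up to 3. Make a chain S0 → S1 → S2 → S3 advanced by each `1` (with S3 absorbing); every other symbol self-loops. The accepting set is {S2}.
With 4 states:
        0   1  
>  S0   S0  S1 
   S1   S1  S2 
 * S2   S2  S3 
   S3   S3  S3 
(> = start, * = accepting)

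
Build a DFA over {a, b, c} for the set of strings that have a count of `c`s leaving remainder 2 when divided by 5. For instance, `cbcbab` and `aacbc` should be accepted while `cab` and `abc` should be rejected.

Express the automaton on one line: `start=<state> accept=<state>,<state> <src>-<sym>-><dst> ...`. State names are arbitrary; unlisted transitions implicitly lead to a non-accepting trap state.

The only thing that matters is how many `c`s have appeared, reduced mod 5. Use one state per residue: q0 for 0, …, q4 for 4. Reading `c` moves to the next residue; anything else stays put. q2 is accepting.
A 5-state machine:
        a   b   c  
>  q0   q0  q0  q1 
   q1   q1  q1  q2 
 * q2   q2  q2  q3 
   q3   q3  q3  q4 
   q4   q4  q4  q0 
(> = start, * = accepting)

start=q0 accept=q2 q0-a->q0 q0-b->q0 q0-c->q1 q1-a->q1 q1-b->q1 q1-c->q2 q2-a->q2 q2-b->q2 q2-c->q3 q3-a->q3 q3-b->q3 q3-c->q4 q4-a->q4 q4-b->q4 q4-c->q0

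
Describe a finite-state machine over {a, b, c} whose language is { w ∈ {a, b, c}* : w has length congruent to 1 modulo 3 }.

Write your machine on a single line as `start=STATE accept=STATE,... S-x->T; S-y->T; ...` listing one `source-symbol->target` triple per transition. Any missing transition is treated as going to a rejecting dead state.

start=S0; accept=S1; S0-a->S1; S0-b->S1; S0-c->S1; S1-a->S2; S1-b->S2; S1-c->S2; S2-a->S0; S2-b->S0; S2-c->S0

Count input length modulo 3: every symbol advances one step around the cycle S0 → S1 → S2 → S0. Accept at S1.
With 3 states:
        a   b   c  
>  S0   S1  S1  S1 
 * S1   S2  S2  S2 
   S2   S0  S0  S0 
(> = start, * = accepting)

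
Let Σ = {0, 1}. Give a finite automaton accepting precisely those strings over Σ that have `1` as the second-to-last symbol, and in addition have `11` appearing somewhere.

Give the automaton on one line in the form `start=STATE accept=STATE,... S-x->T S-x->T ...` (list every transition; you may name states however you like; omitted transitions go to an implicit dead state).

start=s0 accept=s6,s7 s0-0->s1 s0-1->s2 s1-0->s3 s1-1->s4 s2-0->s5 s2-1->s6 s3-0->s3 s3-1->s4 s4-0->s5 s4-1->s6 s5-0->s3 s5-1->s4 s6-0->s7 s6-1->s6 s7-0->s8 s7-1->s9 s8-0->s8 s8-1->s9 s9-0->s7 s9-1->s6

Build one automaton per condition and run them in lockstep. The first has 7 states tracking the last 2 symbols read; the second has 3 states tracking whether and how much of `11` has been seen. A product state is a pair (one from each), accepting exactly when both do.
10 states suffice.
        0   1  
>  s0   s1  s2 
   s1   s3  s4 
   s2   s5  s6 
   s3   s3  s4 
   s4   s5  s6 
   s5   s3  s4 
 * s6   s7  s6 
 * s7   s8  s9 
   s8   s8  s9 
   s9   s7  s6 
(> = start, * = accepting)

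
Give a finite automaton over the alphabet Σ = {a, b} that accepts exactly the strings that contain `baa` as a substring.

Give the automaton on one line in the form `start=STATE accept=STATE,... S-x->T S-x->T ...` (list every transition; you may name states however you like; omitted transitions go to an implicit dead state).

States q0..q2 record the length of the longest prefix of `baa` that matches the current input suffix. Reaching q3 means `baa` has been seen, and we stay there forever. Accept from q3.
4 states suffice.
        a   b  
>  q0   q0  q1 
   q1   q2  q1 
   q2   q3  q1 
 * q3   q3  q3 
(> = start, * = accepting)

start=q0 accept=q3 q0-a->q0 q0-b->q1 q1-a->q2 q1-b->q1 q2-a->q3 q2-b->q1 q3-a->q3 q3-b->q3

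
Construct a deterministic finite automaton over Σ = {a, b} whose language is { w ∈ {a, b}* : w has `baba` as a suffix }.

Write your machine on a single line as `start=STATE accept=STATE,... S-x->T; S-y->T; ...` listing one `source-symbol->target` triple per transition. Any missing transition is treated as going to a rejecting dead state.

Remember how much of `baba` the current input suffix matches. State S0 means no match yet; S1 means the last symbol is `b`; S2 means the last 2 symbols are `ba`; S3 means the last 3 symbols are `bab`; S4 means the last 4 symbols are `baba`. Only S4 accepts. On a mismatch, fall back to the longest proper suffix that is still a prefix of `baba`.
        a   b  
>  S0   S0  S1 
   S1   S2  S1 
   S2   S0  S3 
   S3   S4  S1 
 * S4   S0  S3 
(> = start, * = accepting)

start=S0; accept=S4; S0-a->S0; S0-b->S1; S1-a->S2; S1-b->S1; S2-a->S0; S2-b->S3; S3-a->S4; S3-b->S1; S4-a->S0; S4-b->S3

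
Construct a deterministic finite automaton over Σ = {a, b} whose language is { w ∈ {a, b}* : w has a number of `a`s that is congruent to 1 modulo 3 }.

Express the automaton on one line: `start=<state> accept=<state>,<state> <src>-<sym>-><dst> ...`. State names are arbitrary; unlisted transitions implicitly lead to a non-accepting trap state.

The only thing that matters is how many `a`s have appeared, reduced mod 3. Use one state per residue: S0 for 0, …, S2 for 2. Reading `a` moves to the next residue; anything else stays put. S1 is accepting.
3 states suffice.
        a   b  
>  S0   S1  S0 
 * S1   S2  S1 
   S2   S0  S2 
(> = start, * = accepting)

start=S0 accept=S1 S0-a->S1 S0-b->S0 S1-a->S2 S1-b->S1 S2-a->S0 S2-b->S2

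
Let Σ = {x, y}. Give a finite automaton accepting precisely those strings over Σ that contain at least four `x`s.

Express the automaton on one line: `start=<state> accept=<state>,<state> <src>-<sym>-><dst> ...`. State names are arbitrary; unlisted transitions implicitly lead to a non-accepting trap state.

start=q0 accept=q4,q5 q0-x->q1 q0-y->q0 q1-x->q2 q1-y->q1 q2-x->q3 q2-y->q2 q3-x->q4 q3-y->q3 q4-x->q5 q4-y->q4 q5-x->q5 q5-y->q5

Only the number of `x`s matters, and only up to 5. Make a chain q0 → q1 → q2 → q3 → q4 → q5 advanced by each `x` (with q5 absorbing); every other symbol self-loops. The accepting set is {q4, q5}.
With 6 states:
        x   y  
>  q0   q1  q0 
   q1   q2  q1 
   q2   q3  q2 
   q3   q4  q3 
 * q4   q5  q4 
 * q5   q5  q5 
(> = start, * = accepting)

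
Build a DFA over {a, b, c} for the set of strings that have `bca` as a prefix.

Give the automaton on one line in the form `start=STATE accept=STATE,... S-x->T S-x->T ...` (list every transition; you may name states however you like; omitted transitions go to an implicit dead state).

Walk along `bca` while the input agrees: from S0 take `b` to S1, and so on. Any deviation drops to the rejecting sink S4. Once S3 is reached the prefix is confirmed and every continuation is accepted.
5 states suffice.
        a   b   c  
>  S0   S4  S1  S4 
   S1   S4  S4  S2 
   S2   S3  S4  S4 
 * S3   S3  S3  S3 
   S4   S4  S4  S4 
(> = start, * = accepting)

start=S0 accept=S3 S0-a->S4 S0-b->S1 S0-c->S4 S1-a->S4 S1-b->S4 S1-c->S2 S2-a->S3 S2-b->S4 S2-c->S4 S3-a->S3 S3-b->S3 S3-c->S3 S4-a->S4 S4-b->S4 S4-c->S4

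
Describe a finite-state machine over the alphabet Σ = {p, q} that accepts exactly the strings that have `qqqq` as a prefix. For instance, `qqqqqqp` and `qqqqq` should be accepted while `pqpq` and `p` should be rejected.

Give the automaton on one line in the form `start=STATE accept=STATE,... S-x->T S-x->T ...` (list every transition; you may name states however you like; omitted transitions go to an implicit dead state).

Check the first 4 symbols one by one: s0 through s3 record how many have matched `qqqq` so far; any wrong symbol goes to the dead state s5. After all 4 match we enter the accepting sink s4.
        p   q  
>  s0   s5  s1 
   s1   s5  s2 
   s2   s5  s3 
   s3   s5  s4 
 * s4   s4  s4 
   s5   s5  s5 
(> = start, * = accepting)

start=s0 accept=s4 s0-p->s5 s0-q->s1 s1-p->s5 s1-q->s2 s2-p->s5 s2-q->s3 s3-p->s5 s3-q->s4 s4-p->s4 s4-q->s4 s5-p->s5 s5-q->s5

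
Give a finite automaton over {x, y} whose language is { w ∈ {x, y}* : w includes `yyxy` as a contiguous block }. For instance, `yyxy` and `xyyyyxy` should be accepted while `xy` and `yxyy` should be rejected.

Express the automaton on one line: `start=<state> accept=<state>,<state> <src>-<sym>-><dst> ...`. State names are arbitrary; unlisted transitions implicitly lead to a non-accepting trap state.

Track how much of `yyxy` has been matched so far: state A is no progress, E is the absorbing accept state reached once `yyxy` has occurred. Intermediate states record partial matches; on a mismatch, fall back to the longest reusable overlap.
       x  y 
>  A   A  B 
   B   A  C 
   C   D  C 
   D   A  E 
 * E   E  E 
(> = start, * = accepting)

start=A accept=E A-x->A A-y->B B-x->A B-y->C C-x->D C-y->C D-x->A D-y->E E-x->E E-y->E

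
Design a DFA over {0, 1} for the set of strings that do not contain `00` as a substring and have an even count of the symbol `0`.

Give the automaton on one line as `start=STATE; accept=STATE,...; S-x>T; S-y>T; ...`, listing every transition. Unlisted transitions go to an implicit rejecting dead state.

start=S0; accept=S0,S4; S0-0>S1; S0-1>S0; S1-0>S2; S1-1>S3; S2-0>S2; S2-1>S2; S3-0>S4; S3-1>S3; S4-0>S2; S4-1>S0

Build one automaton per condition and run them in lockstep. The first has 3 states tracking partial matches of the forbidden pattern `00`; the second has 2 states tracking the count of `0`s modulo 2. A product state is a pair (one from each), accepting exactly when both do. Equivalent product states are then merged.
With 5 states:
        0   1  
>* S0   S1  S0 
   S1   S2  S3 
   S2   S2  S2 
   S3   S4  S3 
 * S4   S2  S0 
(> = start, * = accepting)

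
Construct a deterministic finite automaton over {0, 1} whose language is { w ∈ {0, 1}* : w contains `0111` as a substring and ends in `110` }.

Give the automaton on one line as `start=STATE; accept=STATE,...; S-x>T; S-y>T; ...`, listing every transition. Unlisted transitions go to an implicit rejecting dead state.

start=A; accept=F; A-0>B; A-1>A; B-0>B; B-1>C; C-0>B; C-1>D; D-0>B; D-1>E; E-0>F; E-1>E; F-0>G; F-1>H; G-0>G; G-1>H; H-0>G; H-1>E

Run two small machines in parallel and take their product. One (5 states) tracks whether and how much of `0111` has been seen; the other (4 states) tracks how much of the suffix `110` has currently been matched. Each combined state is a pair, one component from each; accept when both components accept. After merging equivalent states the machine shrinks.
With 8 states:
       0  1 
>  A   B  A 
   B   B  C 
   C   B  D 
   D   B  E 
   E   F  E 
 * F   G  H 
   G   G  H 
   H   G  E 
(> = start, * = accepting)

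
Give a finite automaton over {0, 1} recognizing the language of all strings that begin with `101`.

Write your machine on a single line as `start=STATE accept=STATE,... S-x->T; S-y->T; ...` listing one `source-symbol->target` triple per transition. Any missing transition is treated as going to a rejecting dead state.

Walk along `101` while the input agrees: from q0 take `1` to q1, and so on. Any deviation drops to the rejecting sink q4. Once q3 is reached the prefix is confirmed and every continuation is accepted.
5 states suffice.
        0   1  
>  q0   q4  q1 
   q1   q2  q4 
   q2   q4  q3 
 * q3   q3  q3 
   q4   q4  q4 
(> = start, * = accepting)

start=q0; accept=q3; q0-0->q4; q0-1->q1; q1-0->q2; q1-1->q4; q2-0->q4; q2-1->q3; q3-0->q3; q3-1->q3; q4-0->q4; q4-1->q4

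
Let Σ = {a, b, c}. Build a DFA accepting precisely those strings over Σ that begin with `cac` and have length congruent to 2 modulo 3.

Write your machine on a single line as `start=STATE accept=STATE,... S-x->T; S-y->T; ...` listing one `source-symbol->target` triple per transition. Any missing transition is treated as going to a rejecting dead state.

Run two small machines in parallel and take their product. The first has 5 states tracking whether the input so far still matches the prefix `cac`; the second has 3 states tracking the input length modulo 3. A product state is a pair (one from each), accepting exactly when both do. After merging equivalent states the machine shrinks.
A 7-state machine:
        a   b   c  
>  q0   q1  q1  q2 
   q1   q1  q1  q1 
   q2   q3  q1  q1 
   q3   q1  q1  q4 
   q4   q5  q5  q5 
   q5   q6  q6  q6 
 * q6   q4  q4  q4 
(> = start, * = accepting)

start=q0; accept=q6; q0-a->q1; q0-b->q1; q0-c->q2; q1-a->q1; q1-b->q1; q1-c->q1; q2-a->q3; q2-b->q1; q2-c->q1; q3-a->q1; q3-b->q1; q3-c->q4; q4-a->q5; q4-b->q5; q4-c->q5; q5-a->q6; q5-b->q6; q5-c->q6; q6-a->q4; q6-b->q4; q6-c->q4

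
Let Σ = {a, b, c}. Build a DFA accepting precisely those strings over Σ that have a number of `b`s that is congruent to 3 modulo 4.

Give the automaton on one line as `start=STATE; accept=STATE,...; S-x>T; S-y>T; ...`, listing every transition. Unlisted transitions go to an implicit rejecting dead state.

Keep the running count of `b`s modulo 4: each `b` advances along the cycle q0 → q1 → q2 → q3 → q0 while other symbols loop. Accept at q3.
        a   b   c  
>  q0   q0  q1  q0 
   q1   q1  q2  q1 
   q2   q2  q3  q2 
 * q3   q3  q0  q3 
(> = start, * = accepting)

start=q0; accept=q3; q0-a>q0; q0-b>q1; q0-c>q0; q1-a>q1; q1-b>q2; q1-c>q1; q2-a>q2; q2-b>q3; q2-c>q2; q3-a>q3; q3-b>q0; q3-c>q3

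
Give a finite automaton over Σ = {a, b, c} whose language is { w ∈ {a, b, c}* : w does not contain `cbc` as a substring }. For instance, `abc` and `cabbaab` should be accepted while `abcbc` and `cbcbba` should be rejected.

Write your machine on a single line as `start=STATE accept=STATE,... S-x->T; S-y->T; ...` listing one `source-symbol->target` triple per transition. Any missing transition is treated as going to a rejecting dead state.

This is the complement of 'contains `cbc`'. Use the same substring-matching states — S0 through S3 holding how much of `cbc` has just been matched — but flip the accepting set: everything except the trap S3 accepts.
4 states suffice.
        a   b   c  
>* S0   S0  S0  S1 
 * S1   S0  S2  S1 
 * S2   S0  S0  S3 
   S3   S3  S3  S3 
(> = start, * = accepting)

start=S0; accept=S0,S1,S2; S0-a->S0; S0-b->S0; S0-c->S1; S1-a->S0; S1-b->S2; S1-c->S1; S2-a->S0; S2-b->S0; S2-c->S3; S3-a->S3; S3-b->S3; S3-c->S3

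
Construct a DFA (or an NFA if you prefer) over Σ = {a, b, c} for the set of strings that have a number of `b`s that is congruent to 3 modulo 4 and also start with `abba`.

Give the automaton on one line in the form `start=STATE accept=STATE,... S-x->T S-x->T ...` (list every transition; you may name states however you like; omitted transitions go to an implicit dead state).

Build one automaton per condition and run them in lockstep. The first has 4 states tracking the count of `b`s modulo 4; the second has 6 states tracking whether the input so far still matches the prefix `abba`. A product state is a pair (one from each), accepting exactly when both do.
A 12-state machine:
          a    b    c  
>  s0     s1   s2   s3 
   s1     s3   s4   s3 
   s2     s2   s5   s2 
   s3     s3   s2   s3 
   s4     s2   s6   s2 
   s5     s5   s7   s5 
   s6     s8   s7   s5 
   s7     s7   s3   s7 
   s8     s8   s9   s8 
 * s9     s9  s10   s9 
   s10   s10  s11  s10 
   s11   s11   s8  s11 
(> = start, * = accepting)

start=s0 accept=s9 s0-a->s1 s0-b->s2 s0-c->s3 s1-a->s3 s1-b->s4 s1-c->s3 s2-a->s2 s2-b->s5 s2-c->s2 s3-a->s3 s3-b->s2 s3-c->s3 s4-a->s2 s4-b->s6 s4-c->s2 s5-a->s5 s5-b->s7 s5-c->s5 s6-a->s8 s6-b->s7 s6-c->s5 s7-a->s7 s7-b->s3 s7-c->s7 s8-a->s8 s8-b->s9 s8-c->s8 s9-a->s9 s9-b->s10 s9-c->s9 s10-a->s10 s10-b->s11 s10-c->s10 s11-a->s11 s11-b->s8 s11-c->s11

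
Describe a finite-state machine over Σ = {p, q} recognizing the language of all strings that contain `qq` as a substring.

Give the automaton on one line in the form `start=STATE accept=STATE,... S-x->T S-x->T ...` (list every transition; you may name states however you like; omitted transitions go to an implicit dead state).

States S0..S1 record the length of the longest prefix of `qq` that matches the current input suffix. Reaching S2 means `qq` has been seen, and we stay there forever. Accept from S2.
3 states suffice.
        p   q  
>  S0   S0  S1 
   S1   S0  S2 
 * S2   S2  S2 
(> = start, * = accepting)

start=S0 accept=S2 S0-p->S0 S0-q->S1 S1-p->S0 S1-q->S2 S2-p->S2 S2-q->S2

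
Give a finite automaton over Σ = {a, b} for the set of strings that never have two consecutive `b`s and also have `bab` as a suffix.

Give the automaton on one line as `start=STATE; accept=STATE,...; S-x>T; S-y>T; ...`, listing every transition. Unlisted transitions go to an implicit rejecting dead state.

Run two small machines in parallel and take their product. One (3 states) tracks partial matches of the forbidden pattern `bb`; the other (4 states) tracks how much of the suffix `bab` has currently been matched. Each combined state is a pair, one component from each; accept when both components accept.
With 8 states:
        a   b  
>  S0   S0  S1 
   S1   S2  S3 
   S2   S0  S4 
   S3   S5  S3 
 * S4   S2  S3 
   S5   S6  S7 
   S6   S6  S3 
   S7   S5  S3 
(> = start, * = accepting)

start=S0; accept=S4; S0-a>S0; S0-b>S1; S1-a>S2; S1-b>S3; S2-a>S0; S2-b>S4; S3-a>S5; S3-b>S3; S4-a>S2; S4-b>S3; S5-a>S6; S5-b>S7; S6-a>S6; S6-b>S3; S7-a>S5; S7-b>S3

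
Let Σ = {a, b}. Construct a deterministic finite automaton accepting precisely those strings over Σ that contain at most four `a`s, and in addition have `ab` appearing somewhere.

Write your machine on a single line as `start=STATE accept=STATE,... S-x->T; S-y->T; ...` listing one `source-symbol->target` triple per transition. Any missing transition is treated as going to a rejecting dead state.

Build one automaton per condition and run them in lockstep. One (6 states) tracks the count of `a`s, saturating at 5; the other (3 states) tracks whether and how much of `ab` has been seen. Each combined state is a pair, one component from each; accept when both components accept.
          a    b  
>  S0     S1   S0 
   S1     S2   S3 
   S2     S4   S5 
 * S3     S5   S3 
   S4     S6   S7 
 * S5     S7   S5 
   S6     S8   S9 
 * S7     S9   S7 
   S8     S8  S10 
 * S9    S10   S9 
   S10   S10  S10 
(> = start, * = accepting)

start=S0; accept=S3,S5,S7,S9; S0-a->S1; S0-b->S0; S1-a->S2; S1-b->S3; S2-a->S4; S2-b->S5; S3-a->S5; S3-b->S3; S4-a->S6; S4-b->S7; S5-a->S7; S5-b->S5; S6-a->S8; S6-b->S9; S7-a->S9; S7-b->S7; S8-a->S8; S8-b->S10; S9-a->S10; S9-b->S9; S10-a->S10; S10-b->S10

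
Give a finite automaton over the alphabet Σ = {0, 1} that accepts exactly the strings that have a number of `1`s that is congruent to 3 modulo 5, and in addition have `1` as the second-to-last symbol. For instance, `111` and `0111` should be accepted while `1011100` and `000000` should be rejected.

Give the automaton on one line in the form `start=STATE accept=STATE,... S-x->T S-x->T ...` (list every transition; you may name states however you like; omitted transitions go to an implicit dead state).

start=A accept=E,G A-0->A A-1->B B-0->B B-1->C C-0->D C-1->E D-0->D D-1->F E-0->G E-1->H F-0->G F-1->H G-0->I G-1->H H-0->H H-1->A I-0->I I-1->H

Build one automaton per condition and run them in lockstep. The first has 5 states tracking the count of `1`s modulo 5; the second has 7 states tracking the last 2 symbols read. A product state is a pair (one from each), accepting exactly when both do. After merging equivalent states the machine shrinks.
With 9 states:
       0  1 
>  A   A  B 
   B   B  C 
   C   D  E 
   D   D  F 
 * E   G  H 
   F   G  H 
 * G   I  H 
   H   H  A 
   I   I  H 
(> = start, * = accepting)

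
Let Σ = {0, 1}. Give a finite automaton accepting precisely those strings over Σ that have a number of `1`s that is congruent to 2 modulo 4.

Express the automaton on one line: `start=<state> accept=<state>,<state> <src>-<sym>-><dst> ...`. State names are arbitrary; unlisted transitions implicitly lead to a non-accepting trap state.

start=S0 accept=S2 S0-0->S0 S0-1->S1 S1-0->S1 S1-1->S2 S2-0->S2 S2-1->S3 S3-0->S3 S3-1->S0

Keep the running count of `1`s modulo 4: each `1` advances along the cycle S0 → S1 → S2 → S3 → S0 while other symbols loop. Accept at S2.
4 states suffice.
        0   1  
>  S0   S0  S1 
   S1   S1  S2 
 * S2   S2  S3 
   S3   S3  S0 
(> = start, * = accepting)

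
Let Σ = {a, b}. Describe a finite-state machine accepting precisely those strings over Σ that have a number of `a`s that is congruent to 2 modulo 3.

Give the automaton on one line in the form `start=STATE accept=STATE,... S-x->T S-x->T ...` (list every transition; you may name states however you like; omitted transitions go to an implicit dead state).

start=S0 accept=S2 S0-a->S1 S0-b->S0 S1-a->S2 S1-b->S1 S2-a->S0 S2-b->S2

Keep the running count of `a`s modulo 3: each `a` advances along the cycle S0 → S1 → S2 → S0 while other symbols loop. Accept at S2.
With 3 states:
        a   b  
>  S0   S1  S0 
   S1   S2  S1 
 * S2   S0  S2 
(> = start, * = accepting)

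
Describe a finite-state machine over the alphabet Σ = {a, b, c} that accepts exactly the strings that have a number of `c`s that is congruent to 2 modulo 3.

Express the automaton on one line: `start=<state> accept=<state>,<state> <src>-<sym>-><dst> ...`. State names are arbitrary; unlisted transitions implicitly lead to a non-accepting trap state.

Keep the running count of `c`s modulo 3: each `c` advances along the cycle S0 → S1 → S2 → S0 while other symbols loop. Accept at S2.
        a   b   c  
>  S0   S0  S0  S1 
   S1   S1  S1  S2 
 * S2   S2  S2  S0 
(> = start, * = accepting)

start=S0 accept=S2 S0-a->S0 S0-b->S0 S0-c->S1 S1-a->S1 S1-b->S1 S1-c->S2 S2-a->S2 S2-b->S2 S2-c->S0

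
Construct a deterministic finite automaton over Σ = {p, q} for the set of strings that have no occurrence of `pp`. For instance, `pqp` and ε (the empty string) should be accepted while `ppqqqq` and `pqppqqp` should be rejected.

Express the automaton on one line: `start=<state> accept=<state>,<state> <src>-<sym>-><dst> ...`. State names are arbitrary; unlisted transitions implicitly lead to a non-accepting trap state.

start=A accept=A,B A-p->B A-q->A B-p->C B-q->A C-p->C C-q->C

This is the complement of 'contains `pp`'. Use the same substring-matching states — A through C holding how much of `pp` has just been matched — but flip the accepting set: everything except the trap C accepts.
3 states suffice.
       p  q 
>* A   B  A 
 * B   C  A 
   C   C  C 
(> = start, * = accepting)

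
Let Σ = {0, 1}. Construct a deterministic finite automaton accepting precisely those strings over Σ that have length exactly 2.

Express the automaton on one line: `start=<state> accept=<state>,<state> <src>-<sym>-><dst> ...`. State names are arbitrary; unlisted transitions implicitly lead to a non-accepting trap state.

start=A accept=C A-0->B A-1->B B-0->C B-1->C C-0->D C-1->D D-0->D D-1->D

We only need to distinguish lengths 0, 1, …, 2, and '>2'. Chain A → B → C → D on every symbol, with D looping. Accepting states: {C}.
       0  1 
>  A   B  B 
   B   C  C 
 * C   D  D 
   D   D  D 
(> = start, * = accepting)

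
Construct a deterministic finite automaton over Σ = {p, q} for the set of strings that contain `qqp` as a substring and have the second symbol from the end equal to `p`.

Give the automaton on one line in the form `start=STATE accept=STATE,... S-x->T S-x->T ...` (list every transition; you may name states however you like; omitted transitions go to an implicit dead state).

start=A accept=I,J A-p->B A-q->C B-p->D B-q->E C-p->F C-q->G D-p->D D-q->E E-p->F E-q->G F-p->D F-q->E G-p->H G-q->G H-p->I H-q->J I-p->I I-q->J J-p->H J-q->K K-p->H K-q->K

Build one automaton per condition and run them in lockstep. One (4 states) tracks whether and how much of `qqp` has been seen; the other (7 states) tracks the last 2 symbols read. Each combined state is a pair, one component from each; accept when both components accept.
11 states suffice.
       p  q 
>  A   B  C 
   B   D  E 
   C   F  G 
   D   D  E 
   E   F  G 
   F   D  E 
   G   H  G 
   H   I  J 
 * I   I  J 
 * J   H  K 
   K   H  K 
(> = start, * = accepting)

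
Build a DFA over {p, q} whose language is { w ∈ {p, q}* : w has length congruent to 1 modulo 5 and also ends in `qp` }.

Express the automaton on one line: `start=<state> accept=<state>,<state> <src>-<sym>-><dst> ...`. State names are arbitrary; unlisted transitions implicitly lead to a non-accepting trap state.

Run two small machines in parallel and take their product. One (5 states) tracks the input length modulo 5; the other (3 states) tracks how much of the suffix `qp` has currently been matched. Each combined state is a pair, one component from each; accept when both components accept.
A 15-state machine:
          p    q  
>  S0     S1   S2 
   S1     S3   S4 
   S2     S5   S4 
   S3     S6   S7 
   S4     S8   S7 
   S5     S6   S7 
   S6     S9  S10 
   S7    S11  S10 
   S8     S9  S10 
   S9     S0  S12 
   S10   S13  S12 
   S11    S0  S12 
   S12   S14   S2 
   S13    S1   S2 
 * S14    S3   S4 
(> = start, * = accepting)

start=S0 accept=S14 S0-p->S1 S0-q->S2 S1-p->S3 S1-q->S4 S2-p->S5 S2-q->S4 S3-p->S6 S3-q->S7 S4-p->S8 S4-q->S7 S5-p->S6 S5-q->S7 S6-p->S9 S6-q->S10 S7-p->S11 S7-q->S10 S8-p->S9 S8-q->S10 S9-p->S0 S9-q->S12 S10-p->S13 S10-q->S12 S11-p->S0 S11-q->S12 S12-p->S14 S12-q->S2 S13-p->S1 S13-q->S2 S14-p->S3 S14-q->S4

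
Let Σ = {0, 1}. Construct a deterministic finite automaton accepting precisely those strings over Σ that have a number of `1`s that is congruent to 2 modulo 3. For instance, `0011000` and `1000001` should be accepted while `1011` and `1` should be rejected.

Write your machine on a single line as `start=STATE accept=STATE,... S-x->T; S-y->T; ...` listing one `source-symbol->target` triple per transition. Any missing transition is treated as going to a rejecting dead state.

Keep the running count of `1`s modulo 3: each `1` advances along the cycle s0 → s1 → s2 → s0 while other symbols loop. Accept at s2.
3 states suffice.
        0   1  
>  s0   s0  s1 
   s1   s1  s2 
 * s2   s2  s0 
(> = start, * = accepting)

start=s0; accept=s2; s0-0->s0; s0-1->s1; s1-0->s1; s1-1->s2; s2-0->s2; s2-1->s0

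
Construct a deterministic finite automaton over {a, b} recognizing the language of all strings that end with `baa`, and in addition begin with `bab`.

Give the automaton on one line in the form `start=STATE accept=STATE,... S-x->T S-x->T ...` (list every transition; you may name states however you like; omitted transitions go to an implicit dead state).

Build one automaton per condition and run them in lockstep. One (4 states) tracks how much of the suffix `baa` has currently been matched; the other (5 states) tracks whether the input so far still matches the prefix `bab`. Each combined state is a pair, one component from each; accept when both components accept.
11 states suffice.
          a    b  
>  q0     q1   q2 
   q1     q1   q3 
   q2     q4   q3 
   q3     q5   q3 
   q4     q6   q7 
   q5     q6   q3 
   q6     q1   q3 
   q7     q8   q7 
   q8     q9   q7 
 * q9    q10   q7 
   q10   q10   q7 
(> = start, * = accepting)

start=q0 accept=q9 q0-a->q1 q0-b->q2 q1-a->q1 q1-b->q3 q2-a->q4 q2-b->q3 q3-a->q5 q3-b->q3 q4-a->q6 q4-b->q7 q5-a->q6 q5-b->q3 q6-a->q1 q6-b->q3 q7-a->q8 q7-b->q7 q8-a->q9 q8-b->q7 q9-a->q10 q9-b->q7 q10-a->q10 q10-b->q7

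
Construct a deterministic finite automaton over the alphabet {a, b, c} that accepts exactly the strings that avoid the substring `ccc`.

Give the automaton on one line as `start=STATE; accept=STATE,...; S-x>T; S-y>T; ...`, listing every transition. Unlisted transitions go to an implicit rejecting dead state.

Track partial matches of the forbidden pattern `ccc`. State q3 is a dead state reached once `ccc` has occurred; every other state accepts. q0 means no part of `ccc` is currently matched.
        a   b   c  
>* q0   q0  q0  q1 
 * q1   q0  q0  q2 
 * q2   q0  q0  q3 
   q3   q3  q3  q3 
(> = start, * = accepting)

start=q0; accept=q0,q1,q2; q0-a>q0; q0-b>q0; q0-c>q1; q1-a>q0; q1-b>q0; q1-c>q2; q2-a>q0; q2-b>q0; q2-c>q3; q3-a>q3; q3-b>q3; q3-c>q3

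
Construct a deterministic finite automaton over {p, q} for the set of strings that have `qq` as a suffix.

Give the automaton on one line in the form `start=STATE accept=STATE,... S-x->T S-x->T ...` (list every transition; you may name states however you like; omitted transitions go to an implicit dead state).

Remember how much of `qq` the current input suffix matches. State s0 means no match yet; s1 means the last symbol is `q`; s2 means the last 2 symbols are `qq`. Only s2 accepts. On a mismatch, fall back to the longest proper suffix that is still a prefix of `qq`.
With 3 states:
        p   q  
>  s0   s0  s1 
   s1   s0  s2 
 * s2   s0  s2 
(> = start, * = accepting)

start=s0 accept=s2 s0-p->s0 s0-q->s1 s1-p->s0 s1-q->s2 s2-p->s0 s2-q->s2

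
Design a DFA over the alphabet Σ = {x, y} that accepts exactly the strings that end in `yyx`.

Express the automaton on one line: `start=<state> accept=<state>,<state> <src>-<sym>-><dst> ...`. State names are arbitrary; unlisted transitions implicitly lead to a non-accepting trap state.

start=s0 accept=s3 s0-x->s0 s0-y->s1 s1-x->s0 s1-y->s2 s2-x->s3 s2-y->s2 s3-x->s0 s3-y->s1

Remember how much of `yyx` the current input suffix matches. State s0 means no match yet; s1 means the last symbol is `y`; s2 means the last 2 symbols are `yy`; s3 means the last 3 symbols are `yyx`. Only s3 accepts. On a mismatch, fall back to the longest proper suffix that is still a prefix of `yyx`.
A 4-state machine:
        x   y  
>  s0   s0  s1 
   s1   s0  s2 
   s2   s3  s2 
 * s3   s0  s1 
(> = start, * = accepting)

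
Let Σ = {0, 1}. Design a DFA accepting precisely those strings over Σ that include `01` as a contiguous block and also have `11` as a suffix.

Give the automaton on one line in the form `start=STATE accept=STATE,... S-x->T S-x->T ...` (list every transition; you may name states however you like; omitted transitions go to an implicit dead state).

start=q0 accept=q3 q0-0->q1 q0-1->q0 q1-0->q1 q1-1->q2 q2-0->q1 q2-1->q3 q3-0->q1 q3-1->q3

Handle the two conditions separately and then intersect. The first has 3 states tracking whether and how much of `01` has been seen; the second has 3 states tracking how much of the suffix `11` has currently been matched. A product state is a pair (one from each), accepting exactly when both do. After merging equivalent states the machine shrinks.
        0   1  
>  q0   q1  q0 
   q1   q1  q2 
   q2   q1  q3 
 * q3   q1  q3 
(> = start, * = accepting)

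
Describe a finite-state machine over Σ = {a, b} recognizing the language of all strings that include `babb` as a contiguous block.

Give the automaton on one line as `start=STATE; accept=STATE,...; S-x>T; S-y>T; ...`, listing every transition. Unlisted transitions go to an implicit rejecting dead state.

start=S0; accept=S4; S0-a>S0; S0-b>S1; S1-a>S2; S1-b>S1; S2-a>S0; S2-b>S3; S3-a>S2; S3-b>S4; S4-a>S4; S4-b>S4

States S0..S3 record the length of the longest prefix of `babb` that matches the current input suffix. Reaching S4 means `babb` has been seen, and we stay there forever. Accept from S4.
5 states suffice.
        a   b  
>  S0   S0  S1 
   S1   S2  S1 
   S2   S0  S3 
   S3   S2  S4 
 * S4   S4  S4 
(> = start, * = accepting)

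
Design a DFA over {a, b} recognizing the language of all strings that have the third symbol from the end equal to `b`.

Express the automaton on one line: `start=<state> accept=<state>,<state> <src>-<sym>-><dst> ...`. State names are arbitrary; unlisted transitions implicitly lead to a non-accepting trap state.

A DFA must remember the last 3 symbols (since which symbol is third-to-last isn't known until the input ends). Use one state per possible window of the last ≤3 symbols; accept from those whose window starts with `b`.
With 15 states:
          a    b  
>  s0     s1   s2 
   s1     s3   s4 
   s2     s5   s6 
   s3     s7   s8 
   s4     s9  s10 
   s5    s11  s12 
   s6    s13  s14 
   s7     s7   s8 
   s8     s9  s10 
   s9    s11  s12 
   s10   s13  s14 
 * s11    s7   s8 
 * s12    s9  s10 
 * s13   s11  s12 
 * s14   s13  s14 
(> = start, * = accepting)

start=s0 accept=s11,s12,s13,s14 s0-a->s1 s0-b->s2 s1-a->s3 s1-b->s4 s2-a->s5 s2-b->s6 s3-a->s7 s3-b->s8 s4-a->s9 s4-b->s10 s5-a->s11 s5-b->s12 s6-a->s13 s6-b->s14 s7-a->s7 s7-b->s8 s8-a->s9 s8-b->s10 s9-a->s11 s9-b->s12 s10-a->s13 s10-b->s14 s11-a->s7 s11-b->s8 s12-a->s9 s12-b->s10 s13-a->s11 s13-b->s12 s14-a->s13 s14-b->s14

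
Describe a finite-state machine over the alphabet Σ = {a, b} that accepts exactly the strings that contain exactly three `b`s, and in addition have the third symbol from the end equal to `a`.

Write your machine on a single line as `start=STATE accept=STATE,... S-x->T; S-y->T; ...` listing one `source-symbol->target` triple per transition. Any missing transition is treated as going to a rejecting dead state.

Run two small machines in parallel and take their product. One (5 states) tracks the count of `b`s, saturating at 4; the other (15 states) tracks the last 3 symbols read. Each combined state is a pair, one component from each; accept when both components accept. Equivalent product states are then merged.
A 16-state machine:
          a    b  
>  s0     s0   s1 
   s1     s2   s3 
   s2     s2   s4 
   s3     s5   s6 
   s4     s5   s7 
   s5     s8   s9 
   s6    s10  s11 
 * s7    s10  s11 
   s8     s8  s12 
   s9    s13  s11 
   s10   s14  s11 
   s11   s11  s11 
 * s12   s13  s11 
 * s13   s14  s11 
   s14   s15  s11 
 * s15   s15  s11 
(> = start, * = accepting)

start=s0; accept=s7,s12,s13,s15; s0-a->s0; s0-b->s1; s1-a->s2; s1-b->s3; s2-a->s2; s2-b->s4; s3-a->s5; s3-b->s6; s4-a->s5; s4-b->s7; s5-a->s8; s5-b->s9; s6-a->s10; s6-b->s11; s7-a->s10; s7-b->s11; s8-a->s8; s8-b->s12; s9-a->s13; s9-b->s11; s10-a->s14; s10-b->s11; s11-a->s11; s11-b->s11; s12-a->s13; s12-b->s11; s13-a->s14; s13-b->s11; s14-a->s15; s14-b->s11; s15-a->s15; s15-b->s11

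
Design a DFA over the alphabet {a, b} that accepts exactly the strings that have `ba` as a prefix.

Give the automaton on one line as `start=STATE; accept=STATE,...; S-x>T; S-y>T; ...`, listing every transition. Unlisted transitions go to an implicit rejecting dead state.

Walk along `ba` while the input agrees: from s0 take `b` to s1, and so on. Any deviation drops to the rejecting sink s3. Once s2 is reached the prefix is confirmed and every continuation is accepted.
With 4 states:
        a   b  
>  s0   s3  s1 
   s1   s2  s3 
 * s2   s2  s2 
   s3   s3  s3 
(> = start, * = accepting)

start=s0; accept=s2; s0-a>s3; s0-b>s1; s1-a>s2; s1-b>s3; s2-a>s2; s2-b>s2; s3-a>s3; s3-b>s3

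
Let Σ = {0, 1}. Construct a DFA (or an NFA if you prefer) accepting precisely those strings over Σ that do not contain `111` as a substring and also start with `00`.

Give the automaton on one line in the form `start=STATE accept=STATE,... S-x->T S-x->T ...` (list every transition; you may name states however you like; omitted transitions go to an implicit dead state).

Run two small machines in parallel and take their product. One (4 states) tracks partial matches of the forbidden pattern `111`; the other (4 states) tracks whether the input so far still matches the prefix `00`. Each combined state is a pair, one component from each; accept when both components accept. Equivalent product states are then merged.
A 6-state machine:
        0   1  
>  q0   q1  q2 
   q1   q3  q2 
   q2   q2  q2 
 * q3   q3  q4 
 * q4   q3  q5 
 * q5   q3  q2 
(> = start, * = accepting)

start=q0 accept=q3,q4,q5 q0-0->q1 q0-1->q2 q1-0->q3 q1-1->q2 q2-0->q2 q2-1->q2 q3-0->q3 q3-1->q4 q4-0->q3 q4-1->q5 q5-0->q3 q5-1->q2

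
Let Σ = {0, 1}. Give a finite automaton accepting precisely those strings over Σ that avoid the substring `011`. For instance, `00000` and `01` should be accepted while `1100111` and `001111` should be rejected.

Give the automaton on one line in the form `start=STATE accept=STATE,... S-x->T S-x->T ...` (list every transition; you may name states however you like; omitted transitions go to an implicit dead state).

This is the complement of 'contains `011`'. Use the same substring-matching states — q0 through q3 holding how much of `011` has just been matched — but flip the accepting set: everything except the trap q3 accepts.
4 states suffice.
        0   1  
>* q0   q1  q0 
 * q1   q1  q2 
 * q2   q1  q3 
   q3   q3  q3 
(> = start, * = accepting)

start=q0 accept=q0,q1,q2 q0-0->q1 q0-1->q0 q1-0->q1 q1-1->q2 q2-0->q1 q2-1->q3 q3-0->q3 q3-1->q3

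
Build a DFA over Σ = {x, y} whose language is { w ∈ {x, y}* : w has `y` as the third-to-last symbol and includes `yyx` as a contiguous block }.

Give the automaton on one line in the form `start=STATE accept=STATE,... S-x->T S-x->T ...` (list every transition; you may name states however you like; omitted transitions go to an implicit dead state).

start=s0 accept=s3,s4,s5,s10 s0-x->s0 s0-y->s1 s1-x->s0 s1-y->s2 s2-x->s3 s2-y->s2 s3-x->s4 s3-y->s5 s4-x->s6 s4-y->s7 s5-x->s8 s5-y->s9 s6-x->s6 s6-y->s7 s7-x->s8 s7-y->s9 s8-x->s4 s8-y->s5 s9-x->s3 s9-y->s10 s10-x->s3 s10-y->s10

Handle the two conditions separately and then intersect. One (15 states) tracks the last 3 symbols read; the other (4 states) tracks whether and how much of `yyx` has been seen. Each combined state is a pair, one component from each; accept when both components accept. After merging equivalent states the machine shrinks.
An 11-state machine:
          x    y  
>  s0     s0   s1 
   s1     s0   s2 
   s2     s3   s2 
 * s3     s4   s5 
 * s4     s6   s7 
 * s5     s8   s9 
   s6     s6   s7 
   s7     s8   s9 
   s8     s4   s5 
   s9     s3  s10 
 * s10    s3  s10 
(> = start, * = accepting)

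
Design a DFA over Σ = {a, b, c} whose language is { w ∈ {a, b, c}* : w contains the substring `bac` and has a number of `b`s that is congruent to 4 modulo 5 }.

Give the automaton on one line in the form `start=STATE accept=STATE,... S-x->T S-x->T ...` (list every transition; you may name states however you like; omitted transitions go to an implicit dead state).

Run two small machines in parallel and take their product. One (4 states) tracks whether and how much of `bac` has been seen; the other (5 states) tracks the count of `b`s modulo 5. Each combined state is a pair, one component from each; accept when both components accept.
A 20-state machine:
          a    b    c  
>  q0     q0   q1   q0 
   q1     q2   q3   q4 
   q2     q4   q3   q5 
   q3     q6   q7   q8 
   q4     q4   q3   q4 
   q5     q5   q9   q5 
   q6     q8   q7   q9 
   q7    q10  q11  q12 
   q8     q8   q7   q8 
   q9     q9  q13   q9 
   q10   q12  q11  q13 
   q11   q14  q15  q16 
   q12   q12  q11  q12 
   q13   q13  q17  q13 
   q14   q16  q15  q17 
   q15   q18   q1   q0 
   q16   q16  q15  q16 
 * q17   q17  q19  q17 
   q18    q0   q1  q19 
   q19   q19   q5  q19 
(> = start, * = accepting)

start=q0 accept=q17 q0-a->q0 q0-b->q1 q0-c->q0 q1-a->q2 q1-b->q3 q1-c->q4 q2-a->q4 q2-b->q3 q2-c->q5 q3-a->q6 q3-b->q7 q3-c->q8 q4-a->q4 q4-b->q3 q4-c->q4 q5-a->q5 q5-b->q9 q5-c->q5 q6-a->q8 q6-b->q7 q6-c->q9 q7-a->q10 q7-b->q11 q7-c->q12 q8-a->q8 q8-b->q7 q8-c->q8 q9-a->q9 q9-b->q13 q9-c->q9 q10-a->q12 q10-b->q11 q10-c->q13 q11-a->q14 q11-b->q15 q11-c->q16 q12-a->q12 q12-b->q11 q12-c->q12 q13-a->q13 q13-b->q17 q13-c->q13 q14-a->q16 q14-b->q15 q14-c->q17 q15-a->q18 q15-b->q1 q15-c->q0 q16-a->q16 q16-b->q15 q16-c->q16 q17-a->q17 q17-b->q19 q17-c->q17 q18-a->q0 q18-b->q1 q18-c->q19 q19-a->q19 q19-b->q5 q19-c->q19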